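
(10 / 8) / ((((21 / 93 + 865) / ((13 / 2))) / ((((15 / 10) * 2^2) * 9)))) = 54405 / 107288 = 0.51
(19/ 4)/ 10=19/ 40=0.48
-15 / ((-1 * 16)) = 15 / 16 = 0.94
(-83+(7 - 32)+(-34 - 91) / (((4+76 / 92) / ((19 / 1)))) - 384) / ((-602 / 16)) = 873896 / 33411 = 26.16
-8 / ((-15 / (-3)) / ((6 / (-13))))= 48 / 65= 0.74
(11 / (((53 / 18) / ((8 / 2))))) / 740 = 198 / 9805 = 0.02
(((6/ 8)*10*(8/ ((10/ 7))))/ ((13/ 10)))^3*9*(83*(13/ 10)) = 5534373600/ 169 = 32747772.78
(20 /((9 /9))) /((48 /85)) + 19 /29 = 36.07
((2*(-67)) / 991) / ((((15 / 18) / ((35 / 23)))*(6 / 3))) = -2814 / 22793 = -0.12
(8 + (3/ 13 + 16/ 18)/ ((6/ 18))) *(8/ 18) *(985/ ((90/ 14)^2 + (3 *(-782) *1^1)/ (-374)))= 235195345/ 2251314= 104.47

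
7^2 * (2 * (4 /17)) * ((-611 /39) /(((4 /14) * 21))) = -9212 /153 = -60.21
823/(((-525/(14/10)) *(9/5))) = -823/675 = -1.22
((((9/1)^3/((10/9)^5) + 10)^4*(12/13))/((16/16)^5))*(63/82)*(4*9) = 6402633571949710182759309544866981/6662500000000000000000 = 960995658078.76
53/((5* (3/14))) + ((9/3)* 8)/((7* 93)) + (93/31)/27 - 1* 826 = -7581403/9765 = -776.39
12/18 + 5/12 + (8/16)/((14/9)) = 1.40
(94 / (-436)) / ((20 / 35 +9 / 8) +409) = -1316 / 2506891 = -0.00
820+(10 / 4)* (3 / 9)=4925 / 6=820.83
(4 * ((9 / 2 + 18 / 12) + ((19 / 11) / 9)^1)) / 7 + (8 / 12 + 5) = 6379 / 693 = 9.20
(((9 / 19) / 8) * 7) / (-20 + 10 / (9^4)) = -413343 / 19943920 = -0.02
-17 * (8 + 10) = -306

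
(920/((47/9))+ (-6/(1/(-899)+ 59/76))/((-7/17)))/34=566232776/98744415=5.73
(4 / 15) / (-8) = -1 / 30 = -0.03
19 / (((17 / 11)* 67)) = 209 / 1139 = 0.18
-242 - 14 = -256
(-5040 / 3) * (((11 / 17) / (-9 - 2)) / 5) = 19.76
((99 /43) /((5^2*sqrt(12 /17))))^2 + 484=2237345539 /4622500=484.01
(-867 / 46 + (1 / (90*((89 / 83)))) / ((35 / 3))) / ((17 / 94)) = -1903907302 / 18269475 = -104.21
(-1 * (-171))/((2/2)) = 171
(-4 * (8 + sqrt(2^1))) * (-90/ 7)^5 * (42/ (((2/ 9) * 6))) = 106288200000 * sqrt(2)/ 2401 + 850305600000/ 2401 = 416751276.12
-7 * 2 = -14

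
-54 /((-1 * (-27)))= -2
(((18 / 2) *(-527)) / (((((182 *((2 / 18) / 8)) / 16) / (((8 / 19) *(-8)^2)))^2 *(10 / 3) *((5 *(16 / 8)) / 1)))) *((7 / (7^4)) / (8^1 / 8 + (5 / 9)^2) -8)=44981951608626610176 / 1358626198475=33108408.82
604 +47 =651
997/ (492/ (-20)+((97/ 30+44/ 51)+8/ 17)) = -29910/ 601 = -49.77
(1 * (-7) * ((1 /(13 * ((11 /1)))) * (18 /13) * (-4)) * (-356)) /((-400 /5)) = 11214 /9295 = 1.21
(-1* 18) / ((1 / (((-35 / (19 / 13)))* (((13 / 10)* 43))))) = 457821 / 19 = 24095.84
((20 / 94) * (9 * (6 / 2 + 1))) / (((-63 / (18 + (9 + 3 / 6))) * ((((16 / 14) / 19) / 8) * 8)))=-5225 / 94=-55.59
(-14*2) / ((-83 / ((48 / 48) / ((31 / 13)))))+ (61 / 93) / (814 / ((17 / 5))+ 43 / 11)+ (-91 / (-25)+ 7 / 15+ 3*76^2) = 152186789932109 / 8780555475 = 17332.25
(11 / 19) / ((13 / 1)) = 0.04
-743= -743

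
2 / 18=1 / 9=0.11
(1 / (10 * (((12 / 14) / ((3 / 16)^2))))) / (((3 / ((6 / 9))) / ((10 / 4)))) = 0.00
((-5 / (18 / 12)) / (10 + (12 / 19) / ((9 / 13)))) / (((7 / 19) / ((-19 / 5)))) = 6859 / 2177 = 3.15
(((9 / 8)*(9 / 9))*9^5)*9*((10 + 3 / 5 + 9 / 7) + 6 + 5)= 3831158169 / 280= 13682707.75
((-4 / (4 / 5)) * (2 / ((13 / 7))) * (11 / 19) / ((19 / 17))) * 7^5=-220003630 / 4693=-46879.10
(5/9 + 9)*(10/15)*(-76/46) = -6536/621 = -10.52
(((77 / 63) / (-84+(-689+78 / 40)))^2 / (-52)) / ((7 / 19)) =-229900 / 1752877173411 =-0.00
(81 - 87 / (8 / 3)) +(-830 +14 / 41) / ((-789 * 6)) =37693253 / 776376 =48.55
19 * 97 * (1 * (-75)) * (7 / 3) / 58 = -322525 / 58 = -5560.78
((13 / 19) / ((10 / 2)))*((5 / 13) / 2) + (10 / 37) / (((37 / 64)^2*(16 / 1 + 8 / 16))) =4784509 / 63518862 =0.08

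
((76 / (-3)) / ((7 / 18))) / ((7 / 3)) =-1368 / 49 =-27.92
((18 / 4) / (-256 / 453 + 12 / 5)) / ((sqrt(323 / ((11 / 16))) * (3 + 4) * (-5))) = -4077 * sqrt(3553) / 75173728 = -0.00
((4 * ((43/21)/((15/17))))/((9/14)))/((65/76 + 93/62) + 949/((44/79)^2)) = 215112832/45610333335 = 0.00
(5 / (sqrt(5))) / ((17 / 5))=0.66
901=901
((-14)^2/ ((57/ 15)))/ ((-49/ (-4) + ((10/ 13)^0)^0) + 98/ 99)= 388080/ 107141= 3.62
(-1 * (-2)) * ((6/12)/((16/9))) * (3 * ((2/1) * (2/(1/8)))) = 54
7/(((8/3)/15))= 315/8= 39.38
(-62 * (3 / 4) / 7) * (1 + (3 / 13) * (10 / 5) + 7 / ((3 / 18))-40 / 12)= -48515 / 182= -266.57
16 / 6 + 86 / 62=377 / 93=4.05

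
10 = 10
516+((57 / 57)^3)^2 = 517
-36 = -36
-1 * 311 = -311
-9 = -9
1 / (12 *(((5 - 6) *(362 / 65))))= -65 / 4344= -0.01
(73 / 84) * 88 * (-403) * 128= -3944947.81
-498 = -498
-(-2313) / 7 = 2313 / 7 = 330.43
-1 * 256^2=-65536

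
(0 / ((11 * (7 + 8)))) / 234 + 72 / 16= 9 / 2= 4.50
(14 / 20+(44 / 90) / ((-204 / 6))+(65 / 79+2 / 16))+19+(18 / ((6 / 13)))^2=745348919 / 483480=1541.63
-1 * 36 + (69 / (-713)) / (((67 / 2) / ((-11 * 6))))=-74376 / 2077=-35.81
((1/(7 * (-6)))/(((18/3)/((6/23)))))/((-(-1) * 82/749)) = -107/11316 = -0.01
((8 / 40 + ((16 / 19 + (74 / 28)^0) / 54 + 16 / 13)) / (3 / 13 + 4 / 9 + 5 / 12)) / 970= 97693 / 70632975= 0.00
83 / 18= 4.61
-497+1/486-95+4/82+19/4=-587.20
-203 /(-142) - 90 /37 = -5269 /5254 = -1.00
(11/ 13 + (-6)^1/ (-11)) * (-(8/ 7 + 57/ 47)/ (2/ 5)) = -771125/ 94094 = -8.20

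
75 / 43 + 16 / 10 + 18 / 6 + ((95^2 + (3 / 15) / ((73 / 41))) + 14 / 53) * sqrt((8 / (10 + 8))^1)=5010360012 / 831835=6023.26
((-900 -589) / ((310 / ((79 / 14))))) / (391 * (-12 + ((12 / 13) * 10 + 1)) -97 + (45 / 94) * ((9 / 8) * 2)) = 143745082 / 4177509315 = 0.03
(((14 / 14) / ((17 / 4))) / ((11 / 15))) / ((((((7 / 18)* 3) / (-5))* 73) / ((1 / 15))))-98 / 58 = -4685773 / 2771153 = -1.69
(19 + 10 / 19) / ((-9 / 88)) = -32648 / 171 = -190.92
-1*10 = -10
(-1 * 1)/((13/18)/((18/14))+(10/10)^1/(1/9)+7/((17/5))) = -2754/32003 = -0.09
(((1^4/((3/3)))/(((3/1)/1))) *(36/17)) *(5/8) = 15/34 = 0.44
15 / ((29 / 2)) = 30 / 29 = 1.03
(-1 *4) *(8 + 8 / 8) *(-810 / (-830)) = -2916 / 83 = -35.13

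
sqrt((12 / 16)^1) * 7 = 7 * sqrt(3) / 2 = 6.06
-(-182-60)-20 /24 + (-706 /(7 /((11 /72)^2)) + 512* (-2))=-14246441 /18144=-785.19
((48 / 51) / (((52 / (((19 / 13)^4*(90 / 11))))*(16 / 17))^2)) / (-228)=-10257178205025 / 4270304643514624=-0.00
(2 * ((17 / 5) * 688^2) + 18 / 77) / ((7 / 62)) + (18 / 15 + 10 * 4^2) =76831744718 / 2695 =28508996.18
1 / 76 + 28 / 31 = 2159 / 2356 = 0.92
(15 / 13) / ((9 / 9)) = 15 / 13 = 1.15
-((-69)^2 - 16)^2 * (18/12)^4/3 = -607905675/16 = -37994104.69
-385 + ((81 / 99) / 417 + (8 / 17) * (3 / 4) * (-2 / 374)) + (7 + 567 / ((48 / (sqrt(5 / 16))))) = -15184635 / 40171 + 189 * sqrt(5) / 64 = -371.40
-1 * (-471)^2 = -221841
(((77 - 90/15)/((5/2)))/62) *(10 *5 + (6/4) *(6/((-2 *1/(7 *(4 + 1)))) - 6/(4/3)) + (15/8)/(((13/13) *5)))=-52.16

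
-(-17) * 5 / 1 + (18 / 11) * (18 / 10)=4837 / 55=87.95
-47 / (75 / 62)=-2914 / 75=-38.85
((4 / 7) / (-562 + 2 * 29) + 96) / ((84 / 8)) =84671 / 9261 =9.14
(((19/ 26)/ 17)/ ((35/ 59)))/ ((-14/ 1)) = -1121/ 216580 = -0.01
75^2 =5625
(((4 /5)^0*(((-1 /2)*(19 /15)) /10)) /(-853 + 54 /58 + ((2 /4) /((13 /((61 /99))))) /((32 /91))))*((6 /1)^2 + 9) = 137808 /41197415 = 0.00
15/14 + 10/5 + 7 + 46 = 785/14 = 56.07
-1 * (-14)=14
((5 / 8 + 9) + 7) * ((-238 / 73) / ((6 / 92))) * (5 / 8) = -1820105 / 3504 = -519.44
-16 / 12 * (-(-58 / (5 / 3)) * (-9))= 2088 / 5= 417.60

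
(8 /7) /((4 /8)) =16 /7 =2.29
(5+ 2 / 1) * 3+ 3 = 24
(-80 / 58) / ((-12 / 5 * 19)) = 50 / 1653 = 0.03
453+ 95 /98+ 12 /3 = 44881 /98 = 457.97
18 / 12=3 / 2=1.50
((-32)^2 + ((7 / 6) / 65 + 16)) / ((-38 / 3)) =-405607 / 4940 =-82.11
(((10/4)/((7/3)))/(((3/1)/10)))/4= 25/28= 0.89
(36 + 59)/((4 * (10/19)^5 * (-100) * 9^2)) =-47045881/648000000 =-0.07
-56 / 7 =-8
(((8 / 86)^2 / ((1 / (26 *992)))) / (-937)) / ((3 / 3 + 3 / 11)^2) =-12483328 / 84893137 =-0.15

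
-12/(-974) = 6/487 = 0.01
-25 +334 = 309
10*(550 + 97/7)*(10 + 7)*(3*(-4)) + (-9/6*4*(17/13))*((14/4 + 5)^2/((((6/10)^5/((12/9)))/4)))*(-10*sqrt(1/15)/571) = -8051880/7 + 245650000*sqrt(15)/5411367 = -1150092.76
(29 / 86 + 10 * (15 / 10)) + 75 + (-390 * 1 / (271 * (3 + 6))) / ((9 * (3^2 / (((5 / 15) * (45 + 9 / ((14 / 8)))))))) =397775071 / 4404834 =90.30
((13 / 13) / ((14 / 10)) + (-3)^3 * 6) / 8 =-1129 / 56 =-20.16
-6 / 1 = -6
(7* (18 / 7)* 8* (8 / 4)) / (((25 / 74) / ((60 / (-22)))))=-127872 / 55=-2324.95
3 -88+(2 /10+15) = -349 /5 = -69.80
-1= -1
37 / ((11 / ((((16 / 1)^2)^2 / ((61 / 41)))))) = 99418112 / 671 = 148164.10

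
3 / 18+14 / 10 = 47 / 30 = 1.57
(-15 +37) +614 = 636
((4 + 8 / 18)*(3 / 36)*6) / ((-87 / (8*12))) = -640 / 261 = -2.45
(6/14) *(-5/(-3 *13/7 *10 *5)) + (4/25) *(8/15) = 907/9750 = 0.09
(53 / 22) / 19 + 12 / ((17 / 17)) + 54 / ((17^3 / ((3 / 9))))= 24911521 / 2053634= 12.13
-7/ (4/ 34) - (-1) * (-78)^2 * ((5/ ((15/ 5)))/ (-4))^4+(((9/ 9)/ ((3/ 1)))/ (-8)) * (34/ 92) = 1640915/ 13248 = 123.86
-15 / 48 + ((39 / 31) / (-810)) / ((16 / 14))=-2627 / 8370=-0.31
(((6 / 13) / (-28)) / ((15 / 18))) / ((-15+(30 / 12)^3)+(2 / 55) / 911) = -721512 / 22799231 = -0.03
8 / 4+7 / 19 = 45 / 19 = 2.37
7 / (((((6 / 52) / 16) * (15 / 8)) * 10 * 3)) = 11648 / 675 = 17.26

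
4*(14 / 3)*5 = 93.33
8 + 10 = 18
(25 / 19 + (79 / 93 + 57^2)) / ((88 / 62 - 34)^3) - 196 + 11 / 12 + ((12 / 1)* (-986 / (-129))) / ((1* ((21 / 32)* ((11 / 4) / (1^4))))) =-28068928949616889 / 194445616827000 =-144.35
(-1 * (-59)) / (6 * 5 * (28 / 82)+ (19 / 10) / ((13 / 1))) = 314470 / 55379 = 5.68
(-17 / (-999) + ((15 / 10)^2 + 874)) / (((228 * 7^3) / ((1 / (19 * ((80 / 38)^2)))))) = 3501563 / 26316057600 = 0.00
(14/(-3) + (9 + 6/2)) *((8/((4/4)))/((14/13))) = 1144/21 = 54.48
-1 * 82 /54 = -41 /27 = -1.52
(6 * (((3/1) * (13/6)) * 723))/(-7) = -28197/7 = -4028.14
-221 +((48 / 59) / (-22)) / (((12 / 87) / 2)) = -143777 / 649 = -221.54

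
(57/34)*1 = 57/34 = 1.68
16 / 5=3.20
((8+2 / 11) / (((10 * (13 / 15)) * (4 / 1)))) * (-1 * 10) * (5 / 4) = -3375 / 1144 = -2.95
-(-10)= 10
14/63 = 0.22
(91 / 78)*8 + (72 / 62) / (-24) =1727 / 186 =9.28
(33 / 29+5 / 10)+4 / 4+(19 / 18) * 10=6887 / 522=13.19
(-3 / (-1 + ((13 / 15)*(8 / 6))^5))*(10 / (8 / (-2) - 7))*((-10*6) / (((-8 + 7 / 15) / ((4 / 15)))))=1328602500000 / 243225152401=5.46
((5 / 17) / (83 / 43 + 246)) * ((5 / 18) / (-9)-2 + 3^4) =2750495 / 29360394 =0.09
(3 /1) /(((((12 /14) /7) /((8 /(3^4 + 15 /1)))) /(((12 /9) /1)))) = 49 /18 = 2.72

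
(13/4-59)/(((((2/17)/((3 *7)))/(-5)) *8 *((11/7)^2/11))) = 19504695/704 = 27705.53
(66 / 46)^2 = 1089 / 529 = 2.06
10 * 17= 170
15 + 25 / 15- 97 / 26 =1009 / 78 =12.94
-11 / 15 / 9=-11 / 135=-0.08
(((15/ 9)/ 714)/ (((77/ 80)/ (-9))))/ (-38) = 100/ 174097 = 0.00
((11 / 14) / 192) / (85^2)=11 / 19420800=0.00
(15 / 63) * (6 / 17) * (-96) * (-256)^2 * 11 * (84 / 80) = -103809024 / 17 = -6106413.18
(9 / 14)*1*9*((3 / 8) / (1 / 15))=3645 / 112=32.54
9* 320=2880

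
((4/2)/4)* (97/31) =97/62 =1.56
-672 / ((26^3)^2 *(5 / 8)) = -84 / 24134045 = -0.00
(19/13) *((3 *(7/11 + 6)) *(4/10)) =8322/715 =11.64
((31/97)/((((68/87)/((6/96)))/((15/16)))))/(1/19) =768645/1688576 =0.46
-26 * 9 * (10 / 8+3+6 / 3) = -2925 / 2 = -1462.50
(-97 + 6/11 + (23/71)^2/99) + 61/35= -1654316701/17467065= -94.71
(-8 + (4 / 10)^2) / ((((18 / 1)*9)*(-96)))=49 / 97200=0.00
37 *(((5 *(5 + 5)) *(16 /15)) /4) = 1480 /3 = 493.33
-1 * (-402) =402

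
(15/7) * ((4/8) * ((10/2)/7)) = 75/98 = 0.77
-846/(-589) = 846/589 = 1.44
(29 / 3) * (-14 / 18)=-203 / 27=-7.52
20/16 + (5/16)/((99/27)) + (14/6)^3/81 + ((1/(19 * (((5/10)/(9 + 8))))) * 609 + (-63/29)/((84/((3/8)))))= 462888075755/424173024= 1091.27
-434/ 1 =-434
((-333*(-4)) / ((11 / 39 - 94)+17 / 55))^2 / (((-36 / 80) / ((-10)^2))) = -453513832200000 / 10036232761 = -45187.66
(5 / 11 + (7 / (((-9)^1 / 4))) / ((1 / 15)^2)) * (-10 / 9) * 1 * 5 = 42750 / 11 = 3886.36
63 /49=1.29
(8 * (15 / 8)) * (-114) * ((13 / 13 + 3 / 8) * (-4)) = 9405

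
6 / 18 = 1 / 3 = 0.33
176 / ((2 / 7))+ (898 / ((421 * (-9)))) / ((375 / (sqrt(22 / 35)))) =616-898 * sqrt(770) / 49730625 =616.00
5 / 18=0.28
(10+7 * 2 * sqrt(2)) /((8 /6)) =15 /2+21 * sqrt(2) /2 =22.35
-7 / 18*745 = -5215 / 18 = -289.72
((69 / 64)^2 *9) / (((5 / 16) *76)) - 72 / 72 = -54431 / 97280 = -0.56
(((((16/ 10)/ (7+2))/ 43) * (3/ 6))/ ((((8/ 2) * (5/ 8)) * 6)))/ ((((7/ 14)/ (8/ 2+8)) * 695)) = 32/ 6724125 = 0.00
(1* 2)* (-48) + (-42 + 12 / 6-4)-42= -182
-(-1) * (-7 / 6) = -1.17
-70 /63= -10 /9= -1.11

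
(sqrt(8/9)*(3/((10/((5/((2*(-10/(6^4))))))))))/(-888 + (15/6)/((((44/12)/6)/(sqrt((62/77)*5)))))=3564*sqrt(11935)/408124261 + 148922928*sqrt(2)/2040621305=0.10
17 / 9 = 1.89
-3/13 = -0.23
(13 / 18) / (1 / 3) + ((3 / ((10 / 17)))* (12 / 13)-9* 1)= -829 / 390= -2.13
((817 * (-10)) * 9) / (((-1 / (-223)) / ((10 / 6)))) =-27328650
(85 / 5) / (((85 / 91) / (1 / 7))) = 13 / 5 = 2.60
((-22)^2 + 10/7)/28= 1699/98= 17.34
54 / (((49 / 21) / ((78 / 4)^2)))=123201 / 14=8800.07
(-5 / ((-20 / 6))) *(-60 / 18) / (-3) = 5 / 3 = 1.67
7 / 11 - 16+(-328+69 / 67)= -252300 / 737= -342.33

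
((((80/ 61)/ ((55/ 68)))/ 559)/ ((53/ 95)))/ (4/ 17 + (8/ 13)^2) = 5710640/ 674381169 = 0.01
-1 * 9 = -9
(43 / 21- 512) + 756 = 5167 / 21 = 246.05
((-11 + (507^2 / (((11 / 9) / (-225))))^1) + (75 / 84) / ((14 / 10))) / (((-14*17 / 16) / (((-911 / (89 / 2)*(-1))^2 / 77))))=677366717337321288 / 39120686297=17314796.38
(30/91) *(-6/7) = -180/637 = -0.28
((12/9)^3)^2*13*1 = 53248/729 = 73.04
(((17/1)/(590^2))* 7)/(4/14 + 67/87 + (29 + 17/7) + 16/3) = 24157/2672363700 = 0.00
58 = 58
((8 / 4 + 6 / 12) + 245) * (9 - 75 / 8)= -1485 / 16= -92.81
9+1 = 10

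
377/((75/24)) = 3016/25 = 120.64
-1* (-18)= 18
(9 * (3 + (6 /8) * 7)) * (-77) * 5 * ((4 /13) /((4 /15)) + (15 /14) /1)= -6615675 /104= -63612.26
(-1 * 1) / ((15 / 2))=-2 / 15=-0.13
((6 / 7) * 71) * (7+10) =7242 / 7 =1034.57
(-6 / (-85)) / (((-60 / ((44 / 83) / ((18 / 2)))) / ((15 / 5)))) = -22 / 105825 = -0.00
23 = 23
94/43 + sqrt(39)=8.43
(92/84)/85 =23/1785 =0.01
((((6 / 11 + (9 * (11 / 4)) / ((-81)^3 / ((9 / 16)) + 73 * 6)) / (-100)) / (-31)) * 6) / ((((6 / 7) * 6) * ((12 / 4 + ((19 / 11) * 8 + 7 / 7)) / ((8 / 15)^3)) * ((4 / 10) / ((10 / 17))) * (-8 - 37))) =-0.00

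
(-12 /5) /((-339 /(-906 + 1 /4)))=-3623 /565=-6.41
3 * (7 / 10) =21 / 10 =2.10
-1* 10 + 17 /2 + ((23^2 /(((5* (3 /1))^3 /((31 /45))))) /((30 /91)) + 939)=2136488342 /2278125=937.83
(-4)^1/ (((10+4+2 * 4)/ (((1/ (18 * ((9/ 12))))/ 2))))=-2/ 297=-0.01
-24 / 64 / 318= -1 / 848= -0.00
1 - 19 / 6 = -2.17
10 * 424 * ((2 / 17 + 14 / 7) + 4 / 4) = 224720 / 17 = 13218.82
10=10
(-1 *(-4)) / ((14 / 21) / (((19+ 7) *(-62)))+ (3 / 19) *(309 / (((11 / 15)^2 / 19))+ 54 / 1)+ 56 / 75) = 185299400 / 80282489113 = 0.00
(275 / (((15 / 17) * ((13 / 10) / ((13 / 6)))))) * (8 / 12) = 9350 / 27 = 346.30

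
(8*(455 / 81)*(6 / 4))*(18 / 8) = 455 / 3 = 151.67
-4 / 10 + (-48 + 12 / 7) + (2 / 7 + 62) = 78 / 5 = 15.60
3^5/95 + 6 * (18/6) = 1953/95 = 20.56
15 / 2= 7.50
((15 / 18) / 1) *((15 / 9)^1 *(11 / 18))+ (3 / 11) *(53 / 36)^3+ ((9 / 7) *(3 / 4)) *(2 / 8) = 2347223 / 1197504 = 1.96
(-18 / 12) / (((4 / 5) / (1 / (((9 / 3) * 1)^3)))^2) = -25 / 7776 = -0.00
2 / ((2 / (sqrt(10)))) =sqrt(10) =3.16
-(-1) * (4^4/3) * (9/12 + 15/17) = 2368/17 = 139.29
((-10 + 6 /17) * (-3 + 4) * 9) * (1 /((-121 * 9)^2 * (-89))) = 164 /199366497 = 0.00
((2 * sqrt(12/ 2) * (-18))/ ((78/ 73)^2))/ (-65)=5329 * sqrt(6)/ 10985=1.19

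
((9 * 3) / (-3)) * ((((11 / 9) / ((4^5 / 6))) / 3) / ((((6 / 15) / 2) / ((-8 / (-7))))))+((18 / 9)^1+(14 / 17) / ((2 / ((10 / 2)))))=29977 / 7616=3.94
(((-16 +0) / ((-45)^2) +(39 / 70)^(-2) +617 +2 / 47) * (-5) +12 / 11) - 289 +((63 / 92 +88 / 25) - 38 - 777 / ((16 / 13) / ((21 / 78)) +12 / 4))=-3041585290934341 / 862712264700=-3525.61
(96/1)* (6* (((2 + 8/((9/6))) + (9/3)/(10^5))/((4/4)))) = 13200054/3125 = 4224.02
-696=-696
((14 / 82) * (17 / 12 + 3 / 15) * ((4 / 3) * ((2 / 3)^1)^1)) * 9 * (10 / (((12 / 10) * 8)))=2.30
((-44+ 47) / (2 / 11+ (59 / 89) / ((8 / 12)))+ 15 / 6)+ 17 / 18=6.00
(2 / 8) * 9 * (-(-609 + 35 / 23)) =31437 / 23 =1366.83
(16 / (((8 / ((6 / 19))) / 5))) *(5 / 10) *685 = 20550 / 19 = 1081.58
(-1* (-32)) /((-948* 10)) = -4 /1185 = -0.00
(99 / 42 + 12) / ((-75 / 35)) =-67 / 10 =-6.70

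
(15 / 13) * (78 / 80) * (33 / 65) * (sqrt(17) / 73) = 297 * sqrt(17) / 37960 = 0.03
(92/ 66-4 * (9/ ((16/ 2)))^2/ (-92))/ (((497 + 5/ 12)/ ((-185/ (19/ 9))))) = -117191025/ 459087728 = -0.26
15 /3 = 5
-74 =-74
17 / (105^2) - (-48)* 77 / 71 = 40749607 / 782775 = 52.06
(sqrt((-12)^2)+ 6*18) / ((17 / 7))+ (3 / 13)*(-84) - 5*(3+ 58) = -60769 / 221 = -274.97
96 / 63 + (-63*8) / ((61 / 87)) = -918856 / 1281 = -717.30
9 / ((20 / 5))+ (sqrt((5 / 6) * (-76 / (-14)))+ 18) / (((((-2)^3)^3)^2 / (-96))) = 9189 / 4096 - sqrt(1995) / 57344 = 2.24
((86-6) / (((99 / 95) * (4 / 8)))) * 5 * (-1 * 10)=-760000 / 99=-7676.77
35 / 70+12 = 12.50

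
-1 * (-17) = 17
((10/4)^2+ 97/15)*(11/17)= 8393/1020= 8.23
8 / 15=0.53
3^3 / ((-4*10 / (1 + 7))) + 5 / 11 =-272 / 55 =-4.95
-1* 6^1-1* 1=-7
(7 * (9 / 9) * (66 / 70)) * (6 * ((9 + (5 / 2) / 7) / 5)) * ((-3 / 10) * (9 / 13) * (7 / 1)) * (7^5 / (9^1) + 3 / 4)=-523338057 / 2600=-201283.87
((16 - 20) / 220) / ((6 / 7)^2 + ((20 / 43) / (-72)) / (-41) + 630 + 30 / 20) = -777483 / 27035351695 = -0.00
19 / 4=4.75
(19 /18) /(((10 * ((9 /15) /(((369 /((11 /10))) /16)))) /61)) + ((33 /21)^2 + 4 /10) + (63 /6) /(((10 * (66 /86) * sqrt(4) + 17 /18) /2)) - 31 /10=737548895701 /3262717920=226.05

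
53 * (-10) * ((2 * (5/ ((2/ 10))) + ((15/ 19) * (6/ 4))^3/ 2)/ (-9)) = 1478256125/ 493848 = 2993.34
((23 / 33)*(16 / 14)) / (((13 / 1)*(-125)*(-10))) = 92 / 1876875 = 0.00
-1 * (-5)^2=-25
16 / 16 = 1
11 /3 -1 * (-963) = 2900 /3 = 966.67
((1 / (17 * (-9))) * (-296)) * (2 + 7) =296 / 17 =17.41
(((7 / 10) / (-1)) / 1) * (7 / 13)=-49 / 130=-0.38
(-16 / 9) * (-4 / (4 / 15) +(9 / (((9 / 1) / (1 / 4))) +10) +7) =-4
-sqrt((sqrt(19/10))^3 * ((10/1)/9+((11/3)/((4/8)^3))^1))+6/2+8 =-sqrt(137) * 38^(3/4) * 5^(1/4)/30+11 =2.07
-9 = -9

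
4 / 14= 2 / 7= 0.29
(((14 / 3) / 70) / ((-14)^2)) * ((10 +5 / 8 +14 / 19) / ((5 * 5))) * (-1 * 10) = -1727 / 1117200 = -0.00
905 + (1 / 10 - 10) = 8951 / 10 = 895.10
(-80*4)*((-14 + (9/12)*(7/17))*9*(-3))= -118291.76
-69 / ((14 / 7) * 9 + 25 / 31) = -2139 / 583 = -3.67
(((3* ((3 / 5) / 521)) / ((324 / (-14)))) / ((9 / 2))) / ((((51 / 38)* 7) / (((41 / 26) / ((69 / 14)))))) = -10906 / 9652845735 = -0.00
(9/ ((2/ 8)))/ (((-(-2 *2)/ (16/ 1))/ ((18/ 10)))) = 1296/ 5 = 259.20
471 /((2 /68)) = 16014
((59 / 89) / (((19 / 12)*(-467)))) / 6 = -118 / 789697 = -0.00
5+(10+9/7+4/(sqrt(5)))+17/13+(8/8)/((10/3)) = 4 * sqrt(5)/5+16283/910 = 19.68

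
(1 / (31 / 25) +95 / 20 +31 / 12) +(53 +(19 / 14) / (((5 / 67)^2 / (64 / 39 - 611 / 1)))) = -598183693 / 4030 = -148432.68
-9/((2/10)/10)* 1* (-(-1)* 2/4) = -225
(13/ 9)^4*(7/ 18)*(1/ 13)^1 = 15379/ 118098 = 0.13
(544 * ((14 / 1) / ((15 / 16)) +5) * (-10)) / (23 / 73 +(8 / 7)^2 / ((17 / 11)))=-1521684416 / 16281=-93463.82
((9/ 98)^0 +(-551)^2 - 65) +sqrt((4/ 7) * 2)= 2 * sqrt(14)/ 7 +303537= 303538.07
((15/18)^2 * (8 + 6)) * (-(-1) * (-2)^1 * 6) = -350/3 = -116.67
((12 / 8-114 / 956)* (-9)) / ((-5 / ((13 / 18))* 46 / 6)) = 1287 / 5497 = 0.23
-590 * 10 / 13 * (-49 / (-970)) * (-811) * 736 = 17256263360 / 1261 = 13684586.33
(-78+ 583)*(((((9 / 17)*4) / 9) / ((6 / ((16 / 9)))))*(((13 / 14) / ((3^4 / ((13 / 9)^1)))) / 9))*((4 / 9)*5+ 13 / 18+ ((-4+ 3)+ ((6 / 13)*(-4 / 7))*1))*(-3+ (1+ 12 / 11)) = -1445875600 / 14608781649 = -0.10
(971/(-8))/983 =-971/7864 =-0.12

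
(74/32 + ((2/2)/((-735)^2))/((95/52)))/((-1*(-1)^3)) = 1898891707/821142000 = 2.31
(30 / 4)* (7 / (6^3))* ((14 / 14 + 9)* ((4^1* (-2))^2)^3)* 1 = 5734400 / 9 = 637155.56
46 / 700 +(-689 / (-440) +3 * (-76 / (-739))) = 22080053 / 11380600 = 1.94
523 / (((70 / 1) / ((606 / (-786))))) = -52823 / 9170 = -5.76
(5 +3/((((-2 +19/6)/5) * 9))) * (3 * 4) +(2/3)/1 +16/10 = 8338/105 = 79.41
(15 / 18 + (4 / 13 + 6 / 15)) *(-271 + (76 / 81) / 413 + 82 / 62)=-84039249562 / 202223385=-415.58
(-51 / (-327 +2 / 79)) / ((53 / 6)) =24174 / 1369043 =0.02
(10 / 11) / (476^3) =5 / 593175968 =0.00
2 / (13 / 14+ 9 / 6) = 14 / 17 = 0.82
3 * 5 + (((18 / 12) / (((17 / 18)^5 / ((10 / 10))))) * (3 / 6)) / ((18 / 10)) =22085175 / 1419857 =15.55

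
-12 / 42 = -2 / 7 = -0.29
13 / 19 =0.68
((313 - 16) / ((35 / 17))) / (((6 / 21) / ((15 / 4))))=15147 / 8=1893.38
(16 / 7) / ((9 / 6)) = 32 / 21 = 1.52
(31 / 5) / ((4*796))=31 / 15920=0.00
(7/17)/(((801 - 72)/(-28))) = -196/12393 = -0.02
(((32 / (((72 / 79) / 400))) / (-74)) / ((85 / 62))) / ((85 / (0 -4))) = 626944 / 96237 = 6.51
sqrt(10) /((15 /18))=6*sqrt(10) /5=3.79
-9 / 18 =-1 / 2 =-0.50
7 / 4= 1.75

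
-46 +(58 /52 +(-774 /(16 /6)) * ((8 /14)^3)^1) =-883257 /8918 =-99.04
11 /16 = 0.69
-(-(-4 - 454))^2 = -209764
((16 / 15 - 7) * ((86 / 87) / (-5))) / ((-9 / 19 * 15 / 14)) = -2035964 / 880875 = -2.31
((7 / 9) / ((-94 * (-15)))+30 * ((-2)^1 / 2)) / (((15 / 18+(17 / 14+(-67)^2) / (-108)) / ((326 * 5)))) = 3474965704 / 2895341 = 1200.19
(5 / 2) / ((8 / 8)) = 5 / 2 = 2.50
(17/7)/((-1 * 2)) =-17/14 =-1.21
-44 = -44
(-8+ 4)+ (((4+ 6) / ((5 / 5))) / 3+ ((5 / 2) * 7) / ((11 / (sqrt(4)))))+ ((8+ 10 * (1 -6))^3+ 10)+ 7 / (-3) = -814856 / 11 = -74077.82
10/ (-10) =-1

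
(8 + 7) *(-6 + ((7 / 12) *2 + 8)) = 95 / 2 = 47.50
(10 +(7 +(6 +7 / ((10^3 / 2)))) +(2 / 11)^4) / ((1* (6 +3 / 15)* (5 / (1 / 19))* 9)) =8867473 / 2042419500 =0.00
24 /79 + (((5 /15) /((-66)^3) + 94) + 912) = 1006.30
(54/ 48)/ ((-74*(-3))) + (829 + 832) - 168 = 883859/ 592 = 1493.01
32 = 32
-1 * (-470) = 470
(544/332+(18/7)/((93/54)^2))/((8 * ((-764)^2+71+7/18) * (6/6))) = 3147588/5866942818233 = 0.00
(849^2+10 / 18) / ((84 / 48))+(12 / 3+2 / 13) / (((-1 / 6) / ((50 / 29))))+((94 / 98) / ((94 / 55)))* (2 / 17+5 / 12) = 9312183382969 / 22610952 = 411843.93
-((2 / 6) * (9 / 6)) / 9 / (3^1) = -1 / 54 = -0.02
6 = 6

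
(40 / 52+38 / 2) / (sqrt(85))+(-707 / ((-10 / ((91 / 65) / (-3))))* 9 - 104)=-20047 / 50+257* sqrt(85) / 1105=-398.80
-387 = -387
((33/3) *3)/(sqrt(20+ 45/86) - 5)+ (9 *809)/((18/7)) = 39125/14 - 3 *sqrt(151790)/35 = 2761.25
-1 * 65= -65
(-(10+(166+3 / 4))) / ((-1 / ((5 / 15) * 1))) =707 / 12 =58.92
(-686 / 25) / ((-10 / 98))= 33614 / 125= 268.91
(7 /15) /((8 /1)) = 0.06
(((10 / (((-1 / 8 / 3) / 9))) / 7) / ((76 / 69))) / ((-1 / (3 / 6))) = 18630 / 133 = 140.08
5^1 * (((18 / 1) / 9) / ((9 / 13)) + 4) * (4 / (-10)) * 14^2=-24304 / 9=-2700.44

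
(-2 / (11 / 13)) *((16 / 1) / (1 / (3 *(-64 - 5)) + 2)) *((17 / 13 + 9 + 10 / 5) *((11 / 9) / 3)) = -117760 / 1239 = -95.04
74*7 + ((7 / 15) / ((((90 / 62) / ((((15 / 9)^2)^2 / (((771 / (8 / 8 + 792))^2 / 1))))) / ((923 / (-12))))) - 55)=4074216070177 / 15600509604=261.16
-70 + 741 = 671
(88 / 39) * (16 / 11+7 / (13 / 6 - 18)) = 8464 / 3705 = 2.28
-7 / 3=-2.33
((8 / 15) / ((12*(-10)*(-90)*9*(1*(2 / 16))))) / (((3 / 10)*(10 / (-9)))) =-4 / 30375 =-0.00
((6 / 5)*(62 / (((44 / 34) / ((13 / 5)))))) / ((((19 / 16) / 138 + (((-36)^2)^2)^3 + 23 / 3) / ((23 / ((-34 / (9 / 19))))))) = -61397856 / 6073973091549869988257875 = -0.00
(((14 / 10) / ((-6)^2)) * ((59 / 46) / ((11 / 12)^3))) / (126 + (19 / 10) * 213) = 6608 / 54154397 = 0.00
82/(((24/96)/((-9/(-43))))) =2952/43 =68.65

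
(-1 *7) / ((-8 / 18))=15.75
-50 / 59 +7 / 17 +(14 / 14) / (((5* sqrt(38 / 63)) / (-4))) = -6* sqrt(266) / 95-437 / 1003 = -1.47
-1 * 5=-5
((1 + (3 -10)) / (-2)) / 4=0.75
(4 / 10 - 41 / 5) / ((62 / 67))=-2613 / 310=-8.43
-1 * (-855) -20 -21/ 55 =45904/ 55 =834.62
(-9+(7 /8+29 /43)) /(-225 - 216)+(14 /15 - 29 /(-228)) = 15527663 /14411880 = 1.08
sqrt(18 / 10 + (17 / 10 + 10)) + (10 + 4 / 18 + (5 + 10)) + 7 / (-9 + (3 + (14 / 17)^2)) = 3 * sqrt(6) / 2 + 330919 / 13842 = 27.58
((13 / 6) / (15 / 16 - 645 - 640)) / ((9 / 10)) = -208 / 110943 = -0.00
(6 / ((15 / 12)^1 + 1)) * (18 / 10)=24 / 5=4.80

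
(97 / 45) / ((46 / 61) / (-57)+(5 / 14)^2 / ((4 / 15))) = 88139632 / 19017165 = 4.63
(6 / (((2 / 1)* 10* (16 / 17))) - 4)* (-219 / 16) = 128991 / 2560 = 50.39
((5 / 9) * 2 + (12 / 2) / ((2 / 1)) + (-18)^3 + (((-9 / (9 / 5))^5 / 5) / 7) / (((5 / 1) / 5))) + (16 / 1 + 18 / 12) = -743359 / 126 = -5899.67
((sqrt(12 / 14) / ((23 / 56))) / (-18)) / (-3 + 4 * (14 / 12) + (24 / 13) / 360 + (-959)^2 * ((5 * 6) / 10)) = -260 * sqrt(42) / 37122946059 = -0.00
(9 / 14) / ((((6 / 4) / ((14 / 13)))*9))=2 / 39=0.05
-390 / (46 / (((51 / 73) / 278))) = -9945 / 466762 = -0.02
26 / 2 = 13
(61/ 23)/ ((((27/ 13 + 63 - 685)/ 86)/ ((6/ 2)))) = -204594/ 185357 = -1.10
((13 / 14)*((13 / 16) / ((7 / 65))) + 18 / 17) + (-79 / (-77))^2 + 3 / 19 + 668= 41504869027 / 61282144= 677.28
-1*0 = 0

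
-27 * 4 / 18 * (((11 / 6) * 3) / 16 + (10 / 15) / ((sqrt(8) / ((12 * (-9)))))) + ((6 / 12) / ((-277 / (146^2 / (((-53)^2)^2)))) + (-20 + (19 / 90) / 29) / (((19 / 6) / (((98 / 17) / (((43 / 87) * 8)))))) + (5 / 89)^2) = -216679089169361561757 / 19236418890427780240 + 108 * sqrt(2) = 141.47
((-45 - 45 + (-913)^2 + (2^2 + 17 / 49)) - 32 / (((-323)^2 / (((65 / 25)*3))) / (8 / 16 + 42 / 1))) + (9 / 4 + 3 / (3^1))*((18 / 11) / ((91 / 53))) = 5514083928347 / 6615686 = 833486.34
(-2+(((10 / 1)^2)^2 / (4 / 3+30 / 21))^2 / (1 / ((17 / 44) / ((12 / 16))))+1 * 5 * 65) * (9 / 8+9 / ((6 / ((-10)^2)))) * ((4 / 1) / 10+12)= 2341612514987967 / 185020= 12655996730.02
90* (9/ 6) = 135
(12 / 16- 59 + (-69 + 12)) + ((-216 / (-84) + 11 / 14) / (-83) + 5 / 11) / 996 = -1467227705 / 12730872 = -115.25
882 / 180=49 / 10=4.90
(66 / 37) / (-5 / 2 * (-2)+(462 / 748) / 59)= 132396 / 371887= 0.36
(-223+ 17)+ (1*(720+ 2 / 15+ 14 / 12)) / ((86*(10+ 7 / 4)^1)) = -2074417 / 10105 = -205.29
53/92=0.58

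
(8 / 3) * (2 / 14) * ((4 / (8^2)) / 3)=1 / 126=0.01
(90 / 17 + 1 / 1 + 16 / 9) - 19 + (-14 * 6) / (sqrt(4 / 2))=-42 * sqrt(2) - 1672 / 153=-70.33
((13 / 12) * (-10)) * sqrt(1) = -65 / 6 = -10.83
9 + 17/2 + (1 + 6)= 49/2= 24.50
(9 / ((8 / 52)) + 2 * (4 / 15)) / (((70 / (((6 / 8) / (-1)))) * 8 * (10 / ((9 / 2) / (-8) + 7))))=-26059 / 512000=-0.05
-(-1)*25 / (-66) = -0.38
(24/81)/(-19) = -8/513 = -0.02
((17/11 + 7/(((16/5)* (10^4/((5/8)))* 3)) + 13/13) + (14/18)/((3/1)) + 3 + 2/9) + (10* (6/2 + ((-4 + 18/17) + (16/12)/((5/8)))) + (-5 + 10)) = 8517490181/258508800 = 32.95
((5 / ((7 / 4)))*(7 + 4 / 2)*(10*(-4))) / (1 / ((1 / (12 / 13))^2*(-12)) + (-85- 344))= 135200 / 56399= 2.40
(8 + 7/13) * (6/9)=74/13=5.69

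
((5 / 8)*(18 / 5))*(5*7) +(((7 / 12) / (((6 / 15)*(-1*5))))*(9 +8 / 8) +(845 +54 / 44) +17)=30989 / 33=939.06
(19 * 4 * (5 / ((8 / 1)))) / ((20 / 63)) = 149.62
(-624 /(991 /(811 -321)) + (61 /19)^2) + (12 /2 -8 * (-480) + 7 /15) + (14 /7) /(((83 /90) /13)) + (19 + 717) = 1920756338516 /445399995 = 4312.43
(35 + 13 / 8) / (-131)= -293 / 1048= -0.28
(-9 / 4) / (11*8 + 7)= -9 / 380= -0.02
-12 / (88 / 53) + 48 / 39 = -1715 / 286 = -6.00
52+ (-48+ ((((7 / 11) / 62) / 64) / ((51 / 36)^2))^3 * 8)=245017232733216191 / 61254308183241536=4.00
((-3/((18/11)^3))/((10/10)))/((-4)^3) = 1331/124416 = 0.01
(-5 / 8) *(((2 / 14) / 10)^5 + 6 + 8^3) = -870602600001 / 2689120000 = -323.75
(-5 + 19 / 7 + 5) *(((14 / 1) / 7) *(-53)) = -2014 / 7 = -287.71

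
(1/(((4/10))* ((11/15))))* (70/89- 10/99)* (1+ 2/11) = 2.76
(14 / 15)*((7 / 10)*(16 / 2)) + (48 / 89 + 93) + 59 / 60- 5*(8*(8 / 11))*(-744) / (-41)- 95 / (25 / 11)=-1886309201 / 4013900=-469.94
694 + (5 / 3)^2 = 6271 / 9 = 696.78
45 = 45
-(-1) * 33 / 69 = 11 / 23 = 0.48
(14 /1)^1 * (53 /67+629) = 590744 /67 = 8817.07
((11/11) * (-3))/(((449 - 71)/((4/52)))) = -1/1638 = -0.00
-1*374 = -374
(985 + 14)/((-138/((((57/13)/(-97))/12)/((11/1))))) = 0.00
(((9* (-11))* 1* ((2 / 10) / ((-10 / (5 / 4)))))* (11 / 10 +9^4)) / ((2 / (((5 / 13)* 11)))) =71461269 / 2080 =34356.38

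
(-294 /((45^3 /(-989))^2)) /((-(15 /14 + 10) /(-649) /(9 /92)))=-9466807889 /47669765625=-0.20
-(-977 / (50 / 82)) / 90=40057 / 2250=17.80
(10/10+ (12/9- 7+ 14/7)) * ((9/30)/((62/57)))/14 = -57/1085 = -0.05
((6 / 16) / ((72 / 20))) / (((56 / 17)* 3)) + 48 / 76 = 98383 / 153216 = 0.64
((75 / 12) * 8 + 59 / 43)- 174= -5273 / 43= -122.63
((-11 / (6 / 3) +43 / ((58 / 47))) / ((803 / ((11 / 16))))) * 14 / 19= 5957 / 321784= 0.02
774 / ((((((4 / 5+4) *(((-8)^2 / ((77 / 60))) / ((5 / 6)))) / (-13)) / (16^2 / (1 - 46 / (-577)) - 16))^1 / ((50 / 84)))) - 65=-6710393105 / 1435392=-4674.96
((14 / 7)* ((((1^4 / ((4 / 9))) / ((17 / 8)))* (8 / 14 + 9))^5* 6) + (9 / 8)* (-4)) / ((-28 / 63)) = -551047157861231097 / 190908292792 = -2886449.56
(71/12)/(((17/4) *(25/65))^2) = 47996/21675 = 2.21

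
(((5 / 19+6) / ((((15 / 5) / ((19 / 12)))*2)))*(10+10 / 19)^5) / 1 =213597.63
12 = 12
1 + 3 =4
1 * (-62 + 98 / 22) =-633 / 11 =-57.55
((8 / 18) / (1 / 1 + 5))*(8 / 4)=4 / 27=0.15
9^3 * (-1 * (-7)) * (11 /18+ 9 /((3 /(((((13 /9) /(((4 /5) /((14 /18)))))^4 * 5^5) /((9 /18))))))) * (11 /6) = 10313117669201809 /15116544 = 682240442.60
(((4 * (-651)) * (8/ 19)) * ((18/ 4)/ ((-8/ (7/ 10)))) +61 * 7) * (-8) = -652624/ 95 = -6869.73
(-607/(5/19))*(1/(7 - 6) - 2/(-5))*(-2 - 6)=645848/25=25833.92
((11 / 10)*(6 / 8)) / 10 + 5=2033 / 400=5.08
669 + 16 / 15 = 10051 / 15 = 670.07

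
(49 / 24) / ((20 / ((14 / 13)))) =343 / 3120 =0.11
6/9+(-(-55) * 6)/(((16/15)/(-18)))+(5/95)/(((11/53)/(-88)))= -1274611/228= -5590.40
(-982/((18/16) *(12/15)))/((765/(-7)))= 13748/1377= 9.98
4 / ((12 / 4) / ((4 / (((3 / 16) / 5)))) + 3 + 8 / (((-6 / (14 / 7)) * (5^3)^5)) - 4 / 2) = 23437500000000 / 6024169921363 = 3.89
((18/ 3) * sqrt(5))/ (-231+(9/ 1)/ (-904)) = -1808 * sqrt(5)/ 69611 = -0.06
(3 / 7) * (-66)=-198 / 7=-28.29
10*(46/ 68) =115/ 17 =6.76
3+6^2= 39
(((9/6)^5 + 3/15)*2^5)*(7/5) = 8729/25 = 349.16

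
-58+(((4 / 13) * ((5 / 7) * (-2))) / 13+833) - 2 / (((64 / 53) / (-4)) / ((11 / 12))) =88701049 / 113568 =781.04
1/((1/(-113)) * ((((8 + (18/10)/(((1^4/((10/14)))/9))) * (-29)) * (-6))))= -791/23838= -0.03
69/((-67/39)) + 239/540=-1437127/36180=-39.72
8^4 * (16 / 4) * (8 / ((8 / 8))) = 131072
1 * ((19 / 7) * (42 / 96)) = 19 / 16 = 1.19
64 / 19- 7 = -69 / 19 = -3.63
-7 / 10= -0.70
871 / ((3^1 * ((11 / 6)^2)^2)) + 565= 8648437 / 14641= 590.70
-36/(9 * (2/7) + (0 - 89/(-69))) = -9.32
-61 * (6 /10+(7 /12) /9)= -21899 /540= -40.55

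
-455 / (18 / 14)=-3185 / 9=-353.89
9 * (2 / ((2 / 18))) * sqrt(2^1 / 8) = 81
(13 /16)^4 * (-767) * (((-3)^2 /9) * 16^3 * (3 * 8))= -65718861 /2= -32859430.50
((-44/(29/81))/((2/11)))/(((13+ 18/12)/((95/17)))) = -3724380/14297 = -260.50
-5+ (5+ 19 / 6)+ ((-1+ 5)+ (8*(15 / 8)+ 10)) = 193 / 6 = 32.17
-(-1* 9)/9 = 1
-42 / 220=-21 / 110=-0.19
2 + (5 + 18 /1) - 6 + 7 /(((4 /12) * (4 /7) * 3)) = 125 /4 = 31.25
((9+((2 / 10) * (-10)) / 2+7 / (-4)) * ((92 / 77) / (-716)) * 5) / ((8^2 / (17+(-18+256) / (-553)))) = -48875 / 3620096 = -0.01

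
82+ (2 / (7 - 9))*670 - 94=-682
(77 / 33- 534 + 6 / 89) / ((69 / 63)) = -993559 / 2047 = -485.37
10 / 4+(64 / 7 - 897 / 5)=-167.76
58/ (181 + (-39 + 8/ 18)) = 261/ 641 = 0.41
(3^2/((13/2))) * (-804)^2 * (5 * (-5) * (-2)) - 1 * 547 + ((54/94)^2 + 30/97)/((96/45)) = 3989024740820389/89137568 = 44751330.22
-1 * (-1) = 1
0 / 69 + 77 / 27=77 / 27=2.85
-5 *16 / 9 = -80 / 9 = -8.89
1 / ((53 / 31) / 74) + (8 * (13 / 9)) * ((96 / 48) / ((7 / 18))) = 38106 / 371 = 102.71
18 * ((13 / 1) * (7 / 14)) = 117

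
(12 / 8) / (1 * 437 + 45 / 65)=39 / 11380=0.00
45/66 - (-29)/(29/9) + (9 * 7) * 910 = 57339.68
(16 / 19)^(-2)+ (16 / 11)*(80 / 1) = 331651 / 2816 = 117.77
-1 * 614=-614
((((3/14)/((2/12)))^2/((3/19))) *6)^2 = 9474084/2401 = 3945.89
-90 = -90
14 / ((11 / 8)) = 112 / 11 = 10.18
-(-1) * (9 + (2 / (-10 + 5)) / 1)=43 / 5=8.60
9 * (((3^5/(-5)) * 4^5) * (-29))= 64945152/5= 12989030.40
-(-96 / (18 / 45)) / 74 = 3.24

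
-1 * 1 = -1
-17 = -17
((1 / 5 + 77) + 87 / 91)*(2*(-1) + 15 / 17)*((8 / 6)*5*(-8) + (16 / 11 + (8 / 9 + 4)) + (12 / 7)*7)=3056.40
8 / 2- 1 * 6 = -2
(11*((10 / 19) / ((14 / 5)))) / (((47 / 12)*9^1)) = 1100 / 18753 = 0.06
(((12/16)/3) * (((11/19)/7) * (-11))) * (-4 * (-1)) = -121/133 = -0.91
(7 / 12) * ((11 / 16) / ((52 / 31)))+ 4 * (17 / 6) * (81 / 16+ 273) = 31465715 / 9984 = 3151.61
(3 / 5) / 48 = 1 / 80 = 0.01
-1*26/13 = -2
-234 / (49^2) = -234 / 2401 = -0.10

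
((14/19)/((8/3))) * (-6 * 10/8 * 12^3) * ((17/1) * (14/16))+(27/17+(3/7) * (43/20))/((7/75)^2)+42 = -23459818353/443156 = -52938.06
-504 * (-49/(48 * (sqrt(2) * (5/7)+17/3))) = 2571471/27422 - 324135 * sqrt(2)/27422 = 77.06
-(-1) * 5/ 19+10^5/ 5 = 380005/ 19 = 20000.26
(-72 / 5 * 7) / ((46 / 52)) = -13104 / 115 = -113.95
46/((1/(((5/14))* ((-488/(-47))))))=170.58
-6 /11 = -0.55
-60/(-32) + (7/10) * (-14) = -317/40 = -7.92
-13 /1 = -13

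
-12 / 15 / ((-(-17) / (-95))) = 76 / 17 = 4.47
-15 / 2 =-7.50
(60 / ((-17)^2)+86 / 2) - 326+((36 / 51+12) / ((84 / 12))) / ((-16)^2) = -18306389 / 64736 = -282.79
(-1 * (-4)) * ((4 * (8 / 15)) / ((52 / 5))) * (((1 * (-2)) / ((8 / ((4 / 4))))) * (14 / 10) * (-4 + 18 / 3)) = -112 / 195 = -0.57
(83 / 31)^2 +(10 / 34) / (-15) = 350378 / 49011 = 7.15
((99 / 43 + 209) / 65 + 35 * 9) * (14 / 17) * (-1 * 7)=-87172078 / 47515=-1834.62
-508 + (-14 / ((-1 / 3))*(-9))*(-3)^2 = -3910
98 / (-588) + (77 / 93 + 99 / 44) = 361 / 124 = 2.91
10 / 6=1.67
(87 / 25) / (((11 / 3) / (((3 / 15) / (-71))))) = -261 / 97625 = -0.00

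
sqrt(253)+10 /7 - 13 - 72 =-585 /7+sqrt(253) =-67.67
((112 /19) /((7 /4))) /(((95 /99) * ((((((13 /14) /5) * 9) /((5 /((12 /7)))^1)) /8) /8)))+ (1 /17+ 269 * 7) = 2275.09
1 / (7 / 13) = 13 / 7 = 1.86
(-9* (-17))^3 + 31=3581608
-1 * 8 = -8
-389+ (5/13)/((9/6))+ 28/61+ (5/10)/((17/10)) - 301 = -27864841/40443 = -688.99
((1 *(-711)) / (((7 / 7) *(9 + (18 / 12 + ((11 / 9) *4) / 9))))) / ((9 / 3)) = -38394 / 1789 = -21.46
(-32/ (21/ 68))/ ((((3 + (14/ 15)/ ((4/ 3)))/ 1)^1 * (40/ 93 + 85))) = -134912/ 411551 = -0.33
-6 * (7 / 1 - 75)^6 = -593204895744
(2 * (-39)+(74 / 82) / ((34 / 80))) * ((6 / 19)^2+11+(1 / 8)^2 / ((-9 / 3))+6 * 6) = -2105259445 / 589152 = -3573.37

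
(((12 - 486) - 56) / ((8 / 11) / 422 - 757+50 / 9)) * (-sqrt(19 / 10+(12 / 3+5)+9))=-1107117 * sqrt(1990) / 15696887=-3.15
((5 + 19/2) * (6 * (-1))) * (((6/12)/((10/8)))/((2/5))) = -87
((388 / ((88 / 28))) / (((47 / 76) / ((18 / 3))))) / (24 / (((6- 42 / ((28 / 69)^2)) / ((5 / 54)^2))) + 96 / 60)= 1311691500630 / 1751270807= 748.99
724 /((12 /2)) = 362 /3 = 120.67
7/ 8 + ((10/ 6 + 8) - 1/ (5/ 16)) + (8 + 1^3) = 1961/ 120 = 16.34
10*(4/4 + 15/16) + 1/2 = 159/8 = 19.88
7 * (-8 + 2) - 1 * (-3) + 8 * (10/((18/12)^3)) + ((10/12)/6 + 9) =-665/108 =-6.16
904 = 904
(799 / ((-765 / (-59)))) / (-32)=-2773 / 1440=-1.93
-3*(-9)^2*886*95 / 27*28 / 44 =-482064.55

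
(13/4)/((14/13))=169/56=3.02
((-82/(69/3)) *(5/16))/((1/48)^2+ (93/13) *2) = -0.08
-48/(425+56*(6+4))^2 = -48/970225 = -0.00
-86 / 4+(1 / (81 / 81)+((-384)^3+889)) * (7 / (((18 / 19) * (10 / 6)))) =-7530755107 / 30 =-251025170.23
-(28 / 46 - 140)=3206 / 23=139.39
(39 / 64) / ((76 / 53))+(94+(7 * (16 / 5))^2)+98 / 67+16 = 4999510097 / 8147200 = 613.65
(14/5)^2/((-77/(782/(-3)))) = 26.54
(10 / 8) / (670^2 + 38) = 5 / 1795752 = 0.00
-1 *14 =-14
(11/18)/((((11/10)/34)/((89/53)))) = 15130/477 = 31.72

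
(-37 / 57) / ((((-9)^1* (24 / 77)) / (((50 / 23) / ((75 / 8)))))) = 5698 / 106191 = 0.05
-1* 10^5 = -100000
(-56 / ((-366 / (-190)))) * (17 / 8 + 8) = -17955 / 61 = -294.34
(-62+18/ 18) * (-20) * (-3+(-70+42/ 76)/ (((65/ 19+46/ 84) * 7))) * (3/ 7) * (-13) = 37383.21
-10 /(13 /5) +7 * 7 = 587 /13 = 45.15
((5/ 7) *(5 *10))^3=15625000/ 343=45553.94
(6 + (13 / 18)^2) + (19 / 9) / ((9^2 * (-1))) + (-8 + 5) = 10193 / 2916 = 3.50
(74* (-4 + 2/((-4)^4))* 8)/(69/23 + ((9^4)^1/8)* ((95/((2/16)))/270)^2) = -18907/52008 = -0.36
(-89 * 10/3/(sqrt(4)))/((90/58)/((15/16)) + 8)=-2581/168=-15.36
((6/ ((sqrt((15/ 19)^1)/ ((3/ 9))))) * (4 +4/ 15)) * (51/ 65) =2176 * sqrt(285)/ 4875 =7.54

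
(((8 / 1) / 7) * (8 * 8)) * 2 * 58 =59392 / 7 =8484.57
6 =6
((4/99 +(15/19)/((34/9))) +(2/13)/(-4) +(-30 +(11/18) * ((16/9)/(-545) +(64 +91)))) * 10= 649.31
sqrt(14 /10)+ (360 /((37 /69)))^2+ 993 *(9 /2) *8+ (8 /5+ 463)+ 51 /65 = sqrt(35) /5+ 8665822406 /17797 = 486927.20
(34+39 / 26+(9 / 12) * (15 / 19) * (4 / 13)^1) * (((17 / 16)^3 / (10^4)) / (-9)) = -86601451 / 182108160000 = -0.00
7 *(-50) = -350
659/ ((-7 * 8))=-659/ 56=-11.77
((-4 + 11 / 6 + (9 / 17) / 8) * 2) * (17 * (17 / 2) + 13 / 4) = -168829 / 272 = -620.69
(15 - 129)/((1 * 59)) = -114/59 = -1.93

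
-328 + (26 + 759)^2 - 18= 615879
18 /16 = 9 /8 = 1.12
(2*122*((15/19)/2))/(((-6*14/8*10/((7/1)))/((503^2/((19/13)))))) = -401272274/361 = -1111557.55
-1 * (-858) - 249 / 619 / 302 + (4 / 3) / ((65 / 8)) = 858.16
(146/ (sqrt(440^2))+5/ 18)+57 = 114067/ 1980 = 57.61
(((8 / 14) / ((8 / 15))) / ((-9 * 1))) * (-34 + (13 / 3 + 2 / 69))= 3.53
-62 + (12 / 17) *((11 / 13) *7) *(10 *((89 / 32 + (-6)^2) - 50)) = -469453 / 884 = -531.06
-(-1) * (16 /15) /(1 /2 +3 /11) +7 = 2137 /255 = 8.38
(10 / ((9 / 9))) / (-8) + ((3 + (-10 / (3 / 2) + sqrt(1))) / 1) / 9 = -167 / 108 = -1.55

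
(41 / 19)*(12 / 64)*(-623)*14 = -536403 / 152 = -3528.97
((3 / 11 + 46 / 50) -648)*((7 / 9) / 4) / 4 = -77819 / 2475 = -31.44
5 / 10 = 1 / 2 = 0.50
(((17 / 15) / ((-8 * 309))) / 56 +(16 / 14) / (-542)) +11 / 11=561534913 / 562726080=1.00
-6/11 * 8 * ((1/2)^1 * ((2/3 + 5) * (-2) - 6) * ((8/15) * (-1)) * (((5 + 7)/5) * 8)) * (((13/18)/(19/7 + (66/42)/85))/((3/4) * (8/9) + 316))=-20593664/63718875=-0.32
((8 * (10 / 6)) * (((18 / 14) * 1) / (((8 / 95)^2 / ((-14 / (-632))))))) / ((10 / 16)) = 27075 / 316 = 85.68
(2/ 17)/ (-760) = -0.00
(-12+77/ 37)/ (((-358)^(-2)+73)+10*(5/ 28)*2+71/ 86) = -14157892588/ 110473598299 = -0.13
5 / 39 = 0.13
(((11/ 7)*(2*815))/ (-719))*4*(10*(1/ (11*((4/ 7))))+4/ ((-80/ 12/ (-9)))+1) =-573108/ 5033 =-113.87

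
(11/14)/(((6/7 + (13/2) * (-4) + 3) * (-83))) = 11/25730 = 0.00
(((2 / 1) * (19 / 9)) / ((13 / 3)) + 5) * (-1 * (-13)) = 233 / 3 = 77.67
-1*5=-5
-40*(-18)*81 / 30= 1944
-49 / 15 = -3.27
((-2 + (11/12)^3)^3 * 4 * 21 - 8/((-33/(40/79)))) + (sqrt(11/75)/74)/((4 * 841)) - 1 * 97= -94569244496063/373654093824 + sqrt(33)/3734040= -253.09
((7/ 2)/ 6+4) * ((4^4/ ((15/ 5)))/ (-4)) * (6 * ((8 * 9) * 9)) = -380160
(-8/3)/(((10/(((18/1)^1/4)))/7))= -42/5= -8.40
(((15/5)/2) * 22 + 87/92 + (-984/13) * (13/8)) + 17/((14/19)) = -42493/644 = -65.98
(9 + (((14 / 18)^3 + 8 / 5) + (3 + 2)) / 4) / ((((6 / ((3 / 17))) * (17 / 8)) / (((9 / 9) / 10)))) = 0.01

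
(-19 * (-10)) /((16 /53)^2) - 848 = 158311 /128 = 1236.80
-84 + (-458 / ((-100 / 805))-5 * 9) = 35579 / 10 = 3557.90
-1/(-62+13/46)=46/2839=0.02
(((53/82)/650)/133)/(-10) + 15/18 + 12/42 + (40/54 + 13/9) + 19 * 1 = 6098623867/273429000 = 22.30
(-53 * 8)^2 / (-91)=-179776 / 91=-1975.56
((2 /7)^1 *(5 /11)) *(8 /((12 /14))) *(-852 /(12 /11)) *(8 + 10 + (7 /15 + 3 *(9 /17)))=-18985.31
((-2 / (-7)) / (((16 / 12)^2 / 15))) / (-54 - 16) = -27 / 784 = -0.03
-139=-139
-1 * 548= -548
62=62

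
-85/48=-1.77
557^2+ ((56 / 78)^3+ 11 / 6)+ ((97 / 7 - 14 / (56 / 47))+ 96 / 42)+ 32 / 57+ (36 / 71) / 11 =7646751227664853 / 24646569948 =310256.20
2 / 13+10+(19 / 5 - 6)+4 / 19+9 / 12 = 44037 / 4940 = 8.91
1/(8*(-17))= -1/136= -0.01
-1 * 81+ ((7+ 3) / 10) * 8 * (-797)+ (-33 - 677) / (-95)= -122541 / 19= -6449.53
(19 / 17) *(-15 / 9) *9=-285 / 17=-16.76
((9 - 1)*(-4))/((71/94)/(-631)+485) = -1898048/28767219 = -0.07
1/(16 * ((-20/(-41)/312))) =1599/40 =39.98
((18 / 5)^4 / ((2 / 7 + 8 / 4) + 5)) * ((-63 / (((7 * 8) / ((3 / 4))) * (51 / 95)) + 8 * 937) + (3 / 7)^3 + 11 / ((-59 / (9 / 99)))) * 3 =541323845145333 / 1044373750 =518323.87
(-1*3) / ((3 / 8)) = -8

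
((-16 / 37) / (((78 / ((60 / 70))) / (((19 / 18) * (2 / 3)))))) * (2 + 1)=-304 / 30303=-0.01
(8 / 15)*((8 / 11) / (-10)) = -32 / 825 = -0.04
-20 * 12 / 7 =-240 / 7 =-34.29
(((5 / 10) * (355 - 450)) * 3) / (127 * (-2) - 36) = 0.49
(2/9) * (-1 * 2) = -4/9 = -0.44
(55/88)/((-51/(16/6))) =-5/153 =-0.03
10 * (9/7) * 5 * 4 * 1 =1800/7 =257.14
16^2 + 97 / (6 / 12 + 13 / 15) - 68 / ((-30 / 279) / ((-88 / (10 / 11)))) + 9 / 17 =-1060987601 / 17425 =-60888.81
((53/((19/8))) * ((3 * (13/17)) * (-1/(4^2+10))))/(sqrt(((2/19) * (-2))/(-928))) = -1272 * sqrt(1102)/323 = -130.73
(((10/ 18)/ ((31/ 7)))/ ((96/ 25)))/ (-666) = -875/ 17838144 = -0.00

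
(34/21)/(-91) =-34/1911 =-0.02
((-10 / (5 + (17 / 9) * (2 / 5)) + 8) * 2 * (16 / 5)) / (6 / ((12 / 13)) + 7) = 2.97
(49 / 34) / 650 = 49 / 22100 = 0.00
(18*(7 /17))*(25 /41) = 3150 /697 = 4.52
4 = 4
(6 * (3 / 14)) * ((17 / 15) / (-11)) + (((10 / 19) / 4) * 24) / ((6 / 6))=22131 / 7315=3.03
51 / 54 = 17 / 18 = 0.94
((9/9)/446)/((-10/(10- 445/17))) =55/15164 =0.00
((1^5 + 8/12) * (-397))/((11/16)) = -31760/33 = -962.42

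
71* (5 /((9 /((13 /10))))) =923 /18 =51.28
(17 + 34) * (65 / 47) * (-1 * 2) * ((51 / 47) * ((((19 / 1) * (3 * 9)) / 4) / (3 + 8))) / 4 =-86730345 / 194392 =-446.16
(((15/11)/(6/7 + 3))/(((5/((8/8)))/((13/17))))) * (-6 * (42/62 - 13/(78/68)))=180362/52173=3.46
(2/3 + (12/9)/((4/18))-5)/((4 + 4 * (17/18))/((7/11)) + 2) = 15/128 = 0.12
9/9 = 1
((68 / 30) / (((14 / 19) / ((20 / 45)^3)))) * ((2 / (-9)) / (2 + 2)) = -10336 / 688905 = -0.02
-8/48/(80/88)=-11/60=-0.18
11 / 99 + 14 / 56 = 13 / 36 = 0.36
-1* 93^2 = -8649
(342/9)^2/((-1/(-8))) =11552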